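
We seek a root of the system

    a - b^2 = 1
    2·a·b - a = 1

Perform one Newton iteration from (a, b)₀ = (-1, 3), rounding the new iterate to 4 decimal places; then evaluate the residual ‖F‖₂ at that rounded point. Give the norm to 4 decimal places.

3.5272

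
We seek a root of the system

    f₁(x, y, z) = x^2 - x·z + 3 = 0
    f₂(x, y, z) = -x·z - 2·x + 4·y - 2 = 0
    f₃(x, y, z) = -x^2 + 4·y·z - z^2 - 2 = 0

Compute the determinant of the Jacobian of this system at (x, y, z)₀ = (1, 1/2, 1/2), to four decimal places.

6.0000

J = [[2·x - z, 0, -x], [-z - 2, 4, -x], [-2·x, 4·z, 4·y - 2·z]].
At the point, J = [[1.5000, 0.0000, -1.0000], [-2.5000, 4.0000, -1.0000], [-2.0000, 2.0000, 1.0000]].
det J = 6.0000.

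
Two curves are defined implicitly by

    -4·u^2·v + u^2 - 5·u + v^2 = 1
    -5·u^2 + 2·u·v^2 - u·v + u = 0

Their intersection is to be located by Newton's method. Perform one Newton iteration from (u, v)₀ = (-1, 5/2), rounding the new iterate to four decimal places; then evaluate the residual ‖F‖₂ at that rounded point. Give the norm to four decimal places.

At (-1, 5/2): F = (1.2500, -16.0000).
Jacobian J = [[-8·u·v + 2·u - 5, -4·u^2 + 2·v], [-10·u + 2·v^2 - v + 1, 4·u·v - u]].
At the point, J = [[13.0000, 1.0000], [21.0000, -9.0000]] (det J = -138.0000).
Solving J·Δ = −F gives Δ = (0.0344, -1.6975).
Then the next iterate is (u, v)₁ = (-0.9656, 0.8025).
Re-evaluating at (-0.9656, 0.8025): F = (2.411439, -6.096328), so ‖F‖₂ = 6.5559.

6.5559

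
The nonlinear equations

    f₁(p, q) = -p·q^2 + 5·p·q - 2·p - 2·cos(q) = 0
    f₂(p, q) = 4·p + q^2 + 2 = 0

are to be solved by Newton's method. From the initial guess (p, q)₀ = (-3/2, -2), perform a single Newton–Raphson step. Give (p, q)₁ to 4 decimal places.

(-0.7071, -1.2071)

At (-3/2, -2): F = (24.832294, 0.0000).
Jacobian J = [[-q^2 + 5·q - 2, -2·p·q + 5·p + 2·sin(q)], [4, 2·q]].
At the point, J = [[-16.0000, -15.318595], [4.0000, -4.0000]] (det J = 125.274379).
Solving J·Δ = −F gives Δ = (0.7929, 0.7929).
Then the next iterate is (p, q)₁ = (-0.7071, -1.2071).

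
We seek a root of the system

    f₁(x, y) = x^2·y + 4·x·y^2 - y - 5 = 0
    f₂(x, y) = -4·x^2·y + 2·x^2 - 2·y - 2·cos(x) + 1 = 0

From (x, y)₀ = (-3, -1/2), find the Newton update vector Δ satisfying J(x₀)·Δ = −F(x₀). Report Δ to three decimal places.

(1.030, 0.394)

At (-3, -1/2): F = (-12.000, 39.97998).
Jacobian J = [[2·x·y + 4·y^2, x^2 + 8·x·y - 1], [-8·x·y + 4·x + 2·sin(x), -4·x^2 - 2]].
At the point, J = [[4.000, 20.000], [-24.28224, -38.000]] (det J = 333.64480).
Solving J·Δ = −F gives Δ = (1.030, 0.394).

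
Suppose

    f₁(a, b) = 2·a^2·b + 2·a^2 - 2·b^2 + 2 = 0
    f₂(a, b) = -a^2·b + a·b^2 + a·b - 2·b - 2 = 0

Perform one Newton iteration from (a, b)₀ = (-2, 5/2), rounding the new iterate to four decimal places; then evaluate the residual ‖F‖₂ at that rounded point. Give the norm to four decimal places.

12.4832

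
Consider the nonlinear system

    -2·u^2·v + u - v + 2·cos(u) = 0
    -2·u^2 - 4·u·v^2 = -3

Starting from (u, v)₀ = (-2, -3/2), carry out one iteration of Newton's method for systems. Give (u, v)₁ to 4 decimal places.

At (-2, -3/2): F = (10.667706, 13.0000).
Jacobian J = [[-4·u·v - 2·sin(u) + 1, -2·u^2 - 1], [-4·u - 4·v^2, -8·u·v]].
At the point, J = [[-9.181405, -9.0000], [-1.0000, -24.0000]] (det J = 211.353724).
Solving J·Δ = −F gives Δ = (0.6578, 0.5143).
Then the next iterate is (u, v)₁ = (-1.3422, -0.9857).

(-1.3422, -0.9857)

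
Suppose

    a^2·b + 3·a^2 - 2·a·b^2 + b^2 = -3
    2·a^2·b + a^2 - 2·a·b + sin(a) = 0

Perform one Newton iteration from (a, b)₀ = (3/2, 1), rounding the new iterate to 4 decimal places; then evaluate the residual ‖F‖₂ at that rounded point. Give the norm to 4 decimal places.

4.0282

At (3/2, 1): F = (10.0000, 4.747495).
Jacobian J = [[2·a·b + 6·a - 2·b^2, a^2 - 4·a·b + 2·b], [4·a·b + 2·a - 2·b + cos(a), 2·a^2 - 2·a]].
At the point, J = [[10.0000, -1.7500], [7.070737, 1.5000]] (det J = 27.373790).
Solving J·Δ = −F gives Δ = (-0.8515, 0.8487).
Then the next iterate is (a, b)₁ = (0.6485, 1.8487).
Re-evaluating at (0.6485, 1.8487): F = (4.024077, 0.181730), so ‖F‖₂ = 4.0282.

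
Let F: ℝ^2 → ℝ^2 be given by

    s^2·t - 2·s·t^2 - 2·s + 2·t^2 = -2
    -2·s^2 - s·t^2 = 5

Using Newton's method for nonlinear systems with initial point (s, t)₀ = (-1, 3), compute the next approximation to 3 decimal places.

At (-1, 3): F = (43.000, 2.000).
Jacobian J = [[2·s·t - 2·t^2 - 2, s^2 - 4·s·t + 4·t], [-4·s - t^2, -2·s·t]].
At the point, J = [[-26.000, 25.000], [-5.000, 6.000]] (det J = -31.000).
Solving J·Δ = −F gives Δ = (6.710, 5.258).
Then the next iterate is (s, t)₁ = (5.710, 8.258).

(5.710, 8.258)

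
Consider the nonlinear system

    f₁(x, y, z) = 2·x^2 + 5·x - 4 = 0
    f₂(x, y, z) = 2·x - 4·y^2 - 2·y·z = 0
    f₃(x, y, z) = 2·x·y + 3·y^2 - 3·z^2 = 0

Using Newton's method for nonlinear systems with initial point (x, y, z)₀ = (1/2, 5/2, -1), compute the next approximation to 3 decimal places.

At (1/2, 5/2, -1): F = (-1.000, -19.000, 18.250).
Jacobian J = [[4·x + 5, 0, 0], [2, -8·y - 2·z, -2·y], [2·y, 2·x + 6·y, -6·z]].
At the point, J = [[7.000, 0.000, 0.000], [2.000, -18.000, -5.000], [5.000, 16.000, 6.000]] (det J = -196.000).
Solving J·Δ = −F gives Δ = (0.143, -0.624, -1.497).
Then the next iterate is (x, y, z)₁ = (0.643, 1.876, -2.497).

(0.643, 1.876, -2.497)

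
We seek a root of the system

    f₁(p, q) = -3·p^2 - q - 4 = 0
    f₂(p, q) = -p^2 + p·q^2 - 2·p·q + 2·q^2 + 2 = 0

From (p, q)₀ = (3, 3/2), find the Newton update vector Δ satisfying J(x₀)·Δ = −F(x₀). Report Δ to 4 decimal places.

(-1.7615, -0.7933)

At (3, 3/2): F = (-32.5000, -4.7500).
Jacobian J = [[-6·p, -1], [-2·p + q^2 - 2·q, 2·p·q - 2·p + 4·q]].
At the point, J = [[-18.0000, -1.0000], [-6.7500, 9.0000]] (det J = -168.7500).
Solving J·Δ = −F gives Δ = (-1.7615, -0.7933).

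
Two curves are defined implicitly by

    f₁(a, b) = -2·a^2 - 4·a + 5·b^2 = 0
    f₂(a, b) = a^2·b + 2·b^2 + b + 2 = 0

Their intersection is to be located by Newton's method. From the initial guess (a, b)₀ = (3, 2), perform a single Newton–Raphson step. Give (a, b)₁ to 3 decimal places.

At (3, 2): F = (-10.000, 30.000).
Jacobian J = [[-4·a - 4, 10·b], [2·a·b, a^2 + 4·b + 1]].
At the point, J = [[-16.000, 20.000], [12.000, 18.000]] (det J = -528.000).
Solving J·Δ = −F gives Δ = (-1.477, -0.682).
Then the next iterate is (a, b)₁ = (1.523, 1.318).

(1.523, 1.318)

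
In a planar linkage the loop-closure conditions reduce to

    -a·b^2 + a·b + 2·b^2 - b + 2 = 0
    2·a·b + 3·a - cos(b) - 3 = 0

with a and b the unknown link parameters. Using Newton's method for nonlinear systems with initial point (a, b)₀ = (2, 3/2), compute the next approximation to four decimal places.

At (2, 3/2): F = (3.5000, 8.929263).
Jacobian J = [[-b^2 + b, -2·a·b + a + 4·b - 1], [2·b + 3, 2·a + sin(b)]].
At the point, J = [[-0.7500, 1.0000], [6.0000, 4.997495]] (det J = -9.748121).
Solving J·Δ = −F gives Δ = (0.8783, -2.8413).
Then the next iterate is (a, b)₁ = (2.8783, -1.3413).

(2.8783, -1.3413)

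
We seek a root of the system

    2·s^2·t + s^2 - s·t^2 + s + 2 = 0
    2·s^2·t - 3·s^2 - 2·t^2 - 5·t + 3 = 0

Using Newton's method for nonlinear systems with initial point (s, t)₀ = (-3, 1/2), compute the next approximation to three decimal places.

(-1.474, 0.472)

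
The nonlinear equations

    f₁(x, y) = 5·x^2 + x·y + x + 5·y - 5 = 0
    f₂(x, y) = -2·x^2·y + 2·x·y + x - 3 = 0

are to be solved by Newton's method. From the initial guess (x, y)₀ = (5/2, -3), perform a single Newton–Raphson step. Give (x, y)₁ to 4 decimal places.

(1.9115, -2.0285)

At (5/2, -3): F = (6.2500, 22.0000).
Jacobian J = [[10·x + y + 1, x + 5], [-4·x·y + 2·y + 1, -2·x^2 + 2·x]].
At the point, J = [[23.0000, 7.5000], [25.0000, -7.5000]] (det J = -360.0000).
Solving J·Δ = −F gives Δ = (-0.5885, 0.9715).
Then the next iterate is (x, y)₁ = (1.9115, -2.0285).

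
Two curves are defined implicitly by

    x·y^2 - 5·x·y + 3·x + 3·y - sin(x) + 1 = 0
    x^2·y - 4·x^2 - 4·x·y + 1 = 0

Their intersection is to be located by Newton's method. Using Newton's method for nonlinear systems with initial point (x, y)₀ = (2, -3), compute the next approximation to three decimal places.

(1.426, -1.455)

At (2, -3): F = (45.09070, -3.000).
Jacobian J = [[y^2 - 5·y - cos(x) + 3, 2·x·y - 5·x + 3], [2·x·y - 8·x - 4·y, x^2 - 4·x]].
At the point, J = [[27.41615, -19.000], [-16.000, -4.000]] (det J = -413.66459).
Solving J·Δ = −F gives Δ = (-0.574, 1.545).
Then the next iterate is (x, y)₁ = (1.426, -1.455).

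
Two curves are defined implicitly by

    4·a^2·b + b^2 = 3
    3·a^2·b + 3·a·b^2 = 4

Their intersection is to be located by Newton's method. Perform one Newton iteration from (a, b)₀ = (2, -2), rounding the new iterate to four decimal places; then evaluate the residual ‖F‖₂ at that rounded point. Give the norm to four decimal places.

9.7979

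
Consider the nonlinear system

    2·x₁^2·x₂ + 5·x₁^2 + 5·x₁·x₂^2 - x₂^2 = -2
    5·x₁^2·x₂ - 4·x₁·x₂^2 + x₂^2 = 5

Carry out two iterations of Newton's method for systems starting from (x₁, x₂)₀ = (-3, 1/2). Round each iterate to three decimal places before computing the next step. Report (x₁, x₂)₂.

(-0.773, 0.742)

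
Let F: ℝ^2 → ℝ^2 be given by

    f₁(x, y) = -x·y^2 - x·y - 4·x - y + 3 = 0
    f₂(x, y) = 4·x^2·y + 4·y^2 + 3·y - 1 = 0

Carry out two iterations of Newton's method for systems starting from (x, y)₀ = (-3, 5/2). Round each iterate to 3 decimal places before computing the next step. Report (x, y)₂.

(0.937, -0.966)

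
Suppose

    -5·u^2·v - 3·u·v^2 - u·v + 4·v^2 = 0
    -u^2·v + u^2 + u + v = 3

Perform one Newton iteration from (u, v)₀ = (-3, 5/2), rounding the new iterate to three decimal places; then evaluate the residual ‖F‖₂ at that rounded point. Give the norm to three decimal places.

9.453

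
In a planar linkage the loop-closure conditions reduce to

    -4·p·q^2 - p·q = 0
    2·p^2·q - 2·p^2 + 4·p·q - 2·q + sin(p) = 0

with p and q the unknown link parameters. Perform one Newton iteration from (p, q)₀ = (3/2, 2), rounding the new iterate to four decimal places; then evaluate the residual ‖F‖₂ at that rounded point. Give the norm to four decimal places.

8.8184

At (3/2, 2): F = (-27.0000, 13.497495).
Jacobian J = [[-4·q^2 - q, -8·p·q - p], [4·p·q - 4·p + 4·q + cos(p), 2·p^2 + 4·p - 2]].
At the point, J = [[-18.0000, -25.5000], [14.070737, 8.5000]] (det J = 205.803799).
Solving J·Δ = −F gives Δ = (-0.5573, -0.6655).
Then the next iterate is (p, q)₁ = (0.9427, 1.3345).
Re-evaluating at (0.9427, 1.3345): F = (-7.973414, 3.766809), so ‖F‖₂ = 8.8184.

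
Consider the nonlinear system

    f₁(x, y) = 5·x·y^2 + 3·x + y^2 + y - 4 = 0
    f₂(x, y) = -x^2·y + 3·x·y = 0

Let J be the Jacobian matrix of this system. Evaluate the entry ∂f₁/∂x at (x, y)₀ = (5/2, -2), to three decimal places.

23.000

∂f₁/∂x = 5·y^2 + 3.
At (5/2, -2) this is 23.000.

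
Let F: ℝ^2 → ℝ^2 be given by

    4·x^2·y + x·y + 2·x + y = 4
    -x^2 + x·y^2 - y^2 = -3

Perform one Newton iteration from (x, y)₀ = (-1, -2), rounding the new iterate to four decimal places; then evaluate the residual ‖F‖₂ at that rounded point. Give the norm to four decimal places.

6.1832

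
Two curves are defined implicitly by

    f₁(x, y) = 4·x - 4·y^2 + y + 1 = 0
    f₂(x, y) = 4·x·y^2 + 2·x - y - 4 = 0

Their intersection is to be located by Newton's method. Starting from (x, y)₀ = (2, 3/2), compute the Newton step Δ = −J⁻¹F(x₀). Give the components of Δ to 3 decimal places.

(-1.014, -0.232)

At (2, 3/2): F = (1.500, 16.500).
Jacobian J = [[4, -8·y + 1], [4·y^2 + 2, 8·x·y - 1]].
At the point, J = [[4.000, -11.000], [11.000, 23.000]] (det J = 213.000).
Solving J·Δ = −F gives Δ = (-1.014, -0.232).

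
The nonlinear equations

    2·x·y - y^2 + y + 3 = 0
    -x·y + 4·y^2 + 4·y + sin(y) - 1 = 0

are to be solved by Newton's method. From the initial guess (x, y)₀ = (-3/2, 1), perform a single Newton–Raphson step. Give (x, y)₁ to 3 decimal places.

(-3.052, 0.224)

At (-3/2, 1): F = (0.000, 9.34147).
Jacobian J = [[2·y, 2·x - 2·y + 1], [-y, -x + 8·y + cos(y) + 4]].
At the point, J = [[2.000, -4.000], [-1.000, 14.04030]] (det J = 24.08060).
Solving J·Δ = −F gives Δ = (-1.552, -0.776).
Then the next iterate is (x, y)₁ = (-3.052, 0.224).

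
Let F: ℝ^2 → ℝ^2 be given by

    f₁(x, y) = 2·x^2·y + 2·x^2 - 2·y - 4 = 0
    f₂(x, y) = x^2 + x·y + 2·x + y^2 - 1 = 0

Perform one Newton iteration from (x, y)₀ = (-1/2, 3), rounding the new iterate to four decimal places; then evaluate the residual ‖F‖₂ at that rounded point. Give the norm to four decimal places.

5.7672

At (-1/2, 3): F = (-8.0000, 5.7500).
Jacobian J = [[4·x·y + 4·x, 2·x^2 - 2], [2·x + y + 2, x + 2·y]].
At the point, J = [[-8.0000, -1.5000], [4.0000, 5.5000]] (det J = -38.0000).
Solving J·Δ = −F gives Δ = (-0.9309, -0.3684).
Then the next iterate is (x, y)₁ = (-1.4309, 2.6316).
Re-evaluating at (-1.4309, 2.6316): F = (5.608019, 1.345437), so ‖F‖₂ = 5.7672.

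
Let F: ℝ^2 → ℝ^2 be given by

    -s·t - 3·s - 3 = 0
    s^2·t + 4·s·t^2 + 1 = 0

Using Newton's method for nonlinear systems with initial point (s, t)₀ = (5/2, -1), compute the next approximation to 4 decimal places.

(-2.3750, -0.3000)

At (5/2, -1): F = (-8.0000, 4.7500).
Jacobian J = [[-t - 3, -s], [2·s·t + 4·t^2, s^2 + 8·s·t]].
At the point, J = [[-2.0000, -2.5000], [-1.0000, -13.7500]] (det J = 25.0000).
Solving J·Δ = −F gives Δ = (-4.8750, 0.7000).
Then the next iterate is (s, t)₁ = (-2.3750, -0.3000).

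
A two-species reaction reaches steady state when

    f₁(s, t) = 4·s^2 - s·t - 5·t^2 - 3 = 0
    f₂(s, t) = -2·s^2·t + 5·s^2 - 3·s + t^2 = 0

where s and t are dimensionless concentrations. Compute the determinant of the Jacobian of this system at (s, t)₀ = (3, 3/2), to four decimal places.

J = [[8·s - t, -s - 10·t], [-4·s·t + 10·s - 3, -2·s^2 + 2·t]].
At the point, J = [[22.5000, -18.0000], [9.0000, -15.0000]].
det J = -175.5000.

-175.5000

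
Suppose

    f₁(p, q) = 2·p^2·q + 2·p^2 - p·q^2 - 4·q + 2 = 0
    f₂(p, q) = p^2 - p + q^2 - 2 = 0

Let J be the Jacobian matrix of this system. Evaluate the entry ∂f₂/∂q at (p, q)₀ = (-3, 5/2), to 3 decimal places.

∂f₂/∂q = 2·q.
At (-3, 5/2) this is 5.000.

5.000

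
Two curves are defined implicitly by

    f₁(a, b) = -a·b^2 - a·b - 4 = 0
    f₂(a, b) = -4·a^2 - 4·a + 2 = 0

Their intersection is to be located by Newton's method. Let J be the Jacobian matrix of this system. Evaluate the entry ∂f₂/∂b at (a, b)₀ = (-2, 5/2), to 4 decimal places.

0.0000

∂f₂/∂b = 0.
At (-2, 5/2) this is 0.0000.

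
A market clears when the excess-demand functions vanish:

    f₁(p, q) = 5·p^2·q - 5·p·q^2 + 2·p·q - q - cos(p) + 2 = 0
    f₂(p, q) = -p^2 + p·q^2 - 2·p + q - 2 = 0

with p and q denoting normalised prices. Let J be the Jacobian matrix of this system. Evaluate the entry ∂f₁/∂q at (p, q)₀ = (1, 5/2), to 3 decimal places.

-19.000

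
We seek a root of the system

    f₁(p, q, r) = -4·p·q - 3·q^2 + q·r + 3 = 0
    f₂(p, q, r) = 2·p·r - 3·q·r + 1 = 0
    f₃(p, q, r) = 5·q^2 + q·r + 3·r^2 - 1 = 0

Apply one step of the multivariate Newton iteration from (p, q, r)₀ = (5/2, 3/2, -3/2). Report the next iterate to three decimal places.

(1.620, 0.783, -0.825)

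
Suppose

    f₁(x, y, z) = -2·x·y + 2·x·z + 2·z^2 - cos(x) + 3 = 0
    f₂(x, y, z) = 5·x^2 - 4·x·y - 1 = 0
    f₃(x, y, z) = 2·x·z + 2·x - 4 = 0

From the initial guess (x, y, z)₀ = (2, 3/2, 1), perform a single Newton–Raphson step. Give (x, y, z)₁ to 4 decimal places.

At (2, 3/2, 1): F = (3.416147, 7.0000, 4.0000).
Jacobian J = [[-2·y + 2·z + sin(x), -2·x, 2·x + 4·z], [10·x - 4·y, -4·x, 0], [2·z + 2, 0, 2·x]].
At the point, J = [[-0.090703, -4.0000, 8.0000], [14.0000, -8.0000, 0.0000], [4.0000, 0.0000, 4.0000]] (det J = 482.902482).
Solving J·Δ = −F gives Δ = (-0.5357, -0.0624, -0.4643).
Then the next iterate is (x, y, z)₁ = (1.4643, 1.4376, 0.5357).

(1.4643, 1.4376, 0.5357)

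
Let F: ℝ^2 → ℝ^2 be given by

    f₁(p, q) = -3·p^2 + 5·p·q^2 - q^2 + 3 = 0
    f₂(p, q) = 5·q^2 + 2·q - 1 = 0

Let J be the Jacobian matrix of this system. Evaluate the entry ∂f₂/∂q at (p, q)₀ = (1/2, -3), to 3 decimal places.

-28.000

∂f₂/∂q = 10·q + 2.
At (1/2, -3) this is -28.000.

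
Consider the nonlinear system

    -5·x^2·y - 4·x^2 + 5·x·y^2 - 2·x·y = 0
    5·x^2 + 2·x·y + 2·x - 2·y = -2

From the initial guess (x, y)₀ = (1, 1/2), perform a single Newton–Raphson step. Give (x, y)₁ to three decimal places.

At (1, 1/2): F = (-6.250, 9.000).
Jacobian J = [[-10·x·y - 8·x + 5·y^2 - 2·y, -5·x^2 + 10·x·y - 2·x], [10·x + 2·y + 2, 2·x - 2]].
At the point, J = [[-12.750, -2.000], [13.000, 0.000]] (det J = 26.000).
Solving J·Δ = −F gives Δ = (-0.692, 1.288).
Then the next iterate is (x, y)₁ = (0.308, 1.788).

(0.308, 1.788)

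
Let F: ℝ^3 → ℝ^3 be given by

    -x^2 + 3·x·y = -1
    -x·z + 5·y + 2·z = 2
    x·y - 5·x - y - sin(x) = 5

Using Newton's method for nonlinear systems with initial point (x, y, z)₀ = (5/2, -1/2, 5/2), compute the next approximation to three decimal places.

At (5/2, -1/2, 5/2): F = (-9.000, -5.750, -18.84847).
Jacobian J = [[-2·x + 3·y, 3·x, 0], [-z, 5, -x + 2], [y - cos(x) - 5, x - 1, 0]].
At the point, J = [[-6.500, 7.500, 0.000], [-2.500, 5.000, -0.500], [-4.69886, 1.500, 0.000]] (det J = 12.74571).
Solving J·Δ = −F gives Δ = (-5.016, -3.147, -17.892).
Then the next iterate is (x, y, z)₁ = (-2.516, -3.647, -15.392).

(-2.516, -3.647, -15.392)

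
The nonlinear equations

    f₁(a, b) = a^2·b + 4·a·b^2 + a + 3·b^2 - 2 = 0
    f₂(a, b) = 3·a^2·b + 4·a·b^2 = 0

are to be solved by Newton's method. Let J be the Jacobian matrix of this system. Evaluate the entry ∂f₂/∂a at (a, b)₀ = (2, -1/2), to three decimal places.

∂f₂/∂a = 6·a·b + 4·b^2.
At (2, -1/2) this is -5.000.

-5.000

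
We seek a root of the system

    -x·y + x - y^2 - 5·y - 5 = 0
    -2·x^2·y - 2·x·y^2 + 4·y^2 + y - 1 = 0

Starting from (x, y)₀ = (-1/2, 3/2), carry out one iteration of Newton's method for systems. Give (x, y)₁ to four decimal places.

(-7.9868, 0.0658)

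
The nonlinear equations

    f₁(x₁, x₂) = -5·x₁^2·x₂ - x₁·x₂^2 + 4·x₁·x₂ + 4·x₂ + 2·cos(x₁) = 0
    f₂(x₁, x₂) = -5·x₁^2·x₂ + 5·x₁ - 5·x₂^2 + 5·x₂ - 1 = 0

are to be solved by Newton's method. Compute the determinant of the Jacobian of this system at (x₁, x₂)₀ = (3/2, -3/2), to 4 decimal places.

17.8563

J = [[-10·x₁·x₂ - x₂^2 + 4·x₂ - 2·sin(x₁), -5·x₁^2 - 2·x₁·x₂ + 4·x₁ + 4], [-10·x₁·x₂ + 5, -5·x₁^2 - 10·x₂ + 5]].
At the point, J = [[12.255010, 3.2500], [27.5000, 8.7500]].
det J = 17.8563.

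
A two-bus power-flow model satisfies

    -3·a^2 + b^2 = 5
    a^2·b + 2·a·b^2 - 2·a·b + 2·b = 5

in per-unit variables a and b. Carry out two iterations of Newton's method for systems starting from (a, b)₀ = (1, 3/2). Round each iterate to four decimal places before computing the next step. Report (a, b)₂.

(0.0290, 2.2455)

At (1, 3/2): F = (-5.7500, 1.0000).
Jacobian J = [[-6·a, 2·b], [2·a·b + 2·b^2 - 2·b, a^2 + 4·a·b - 2·a + 2]].
At the point, J = [[-6.0000, 3.0000], [4.5000, 7.0000]] (det J = -55.5000).
Solving J·Δ = −F gives Δ = (-0.7793, 0.3581).
Then the next iterate is (a, b)₁ = (0.2207, 1.8581).
Round to (0.2207, 1.8581) and repeat: F = (-1.693590, -0.489511), J = [[-1.3242, 3.7162], [4.009037, 3.247639]].
Δ = (-0.1917, 0.3874), so (a, b)₂ = (0.0290, 2.2455).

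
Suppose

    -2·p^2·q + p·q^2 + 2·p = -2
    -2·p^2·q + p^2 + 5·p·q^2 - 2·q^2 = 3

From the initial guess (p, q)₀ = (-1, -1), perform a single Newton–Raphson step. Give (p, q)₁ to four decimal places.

At (-1, -1): F = (1.0000, -7.0000).
Jacobian J = [[-4·p·q + q^2 + 2, -2·p^2 + 2·p·q], [-4·p·q + 2·p + 5·q^2, -2·p^2 + 10·p·q - 4·q]].
At the point, J = [[-1.0000, 0.0000], [-1.0000, 12.0000]] (det J = -12.0000).
Solving J·Δ = −F gives Δ = (1.0000, 0.6667).
Then the next iterate is (p, q)₁ = (0.0000, -0.3333).

(0.0000, -0.3333)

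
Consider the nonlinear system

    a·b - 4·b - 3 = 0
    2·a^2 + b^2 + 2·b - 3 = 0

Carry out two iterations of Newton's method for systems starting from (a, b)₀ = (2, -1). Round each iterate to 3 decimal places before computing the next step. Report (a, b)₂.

At (2, -1): F = (-1.000, 4.000).
Jacobian J = [[b, a - 4], [4·a, 2·b + 2]].
At the point, J = [[-1.000, -2.000], [8.000, 0.000]] (det J = 16.000).
Solving J·Δ = −F gives Δ = (-0.500, -0.250).
Then the next iterate is (a, b)₁ = (1.500, -1.250).
Round to (1.500, -1.250) and repeat: F = (0.125, 0.56250), J = [[-1.250, -2.500], [6.000, -0.500]].
Δ = (-0.086, 0.093), so (a, b)₂ = (1.414, -1.157).

(1.414, -1.157)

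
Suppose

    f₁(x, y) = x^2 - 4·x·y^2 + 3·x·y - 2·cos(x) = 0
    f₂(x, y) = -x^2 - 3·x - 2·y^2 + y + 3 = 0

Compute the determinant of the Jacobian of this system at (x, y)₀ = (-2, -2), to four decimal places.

-212.3674

J = [[2·x - 4·y^2 + 3·y + 2·sin(x), -8·x·y + 3·x], [-2·x - 3, -4·y + 1]].
At the point, J = [[-27.818595, -38.0000], [1.0000, 9.0000]].
det J = -212.3674.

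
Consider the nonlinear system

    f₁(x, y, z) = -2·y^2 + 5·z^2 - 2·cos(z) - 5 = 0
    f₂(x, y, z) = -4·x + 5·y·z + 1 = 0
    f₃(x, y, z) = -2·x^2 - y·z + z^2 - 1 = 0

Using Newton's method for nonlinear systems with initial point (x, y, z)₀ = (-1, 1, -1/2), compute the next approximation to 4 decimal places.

(-0.6623, 0.1209, -1.1694)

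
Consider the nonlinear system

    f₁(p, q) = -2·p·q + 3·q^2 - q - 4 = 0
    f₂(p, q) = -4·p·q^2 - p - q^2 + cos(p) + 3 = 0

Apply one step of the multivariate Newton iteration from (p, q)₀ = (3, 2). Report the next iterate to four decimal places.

(1.0356, 1.6285)

At (3, 2): F = (-6.0000, -52.989992).
Jacobian J = [[-2·q, -2·p + 6·q - 1], [-4·q^2 - sin(p) - 1, -8·p·q - 2·q]].
At the point, J = [[-4.0000, 5.0000], [-17.141120, -52.0000]] (det J = 293.705600).
Solving J·Δ = −F gives Δ = (-1.9644, -0.3715).
Then the next iterate is (p, q)₁ = (1.0356, 1.6285).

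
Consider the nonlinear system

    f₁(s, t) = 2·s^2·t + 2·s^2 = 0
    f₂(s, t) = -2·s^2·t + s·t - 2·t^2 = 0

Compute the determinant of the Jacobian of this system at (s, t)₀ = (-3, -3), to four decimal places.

486.0000

J = [[4·s·t + 4·s, 2·s^2], [-4·s·t + t, -2·s^2 + s - 4·t]].
At the point, J = [[24.0000, 18.0000], [-39.0000, -9.0000]].
det J = 486.0000.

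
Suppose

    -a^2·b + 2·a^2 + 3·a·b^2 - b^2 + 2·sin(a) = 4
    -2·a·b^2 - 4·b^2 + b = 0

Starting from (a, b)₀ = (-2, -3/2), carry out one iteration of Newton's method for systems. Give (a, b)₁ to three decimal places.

(-2.262, -1.179)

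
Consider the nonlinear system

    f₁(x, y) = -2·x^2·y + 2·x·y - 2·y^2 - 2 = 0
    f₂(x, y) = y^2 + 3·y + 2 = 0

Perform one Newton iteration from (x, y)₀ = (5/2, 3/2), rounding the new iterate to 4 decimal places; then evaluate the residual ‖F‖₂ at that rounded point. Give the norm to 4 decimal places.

3.1861

At (5/2, 3/2): F = (-17.7500, 8.7500).
Jacobian J = [[-4·x·y + 2·y, -2·x^2 + 2·x - 4·y], [0, 2·y + 3]].
At the point, J = [[-12.0000, -13.5000], [0.0000, 6.0000]] (det J = -72.0000).
Solving J·Δ = −F gives Δ = (0.1615, -1.4583).
Then the next iterate is (x, y)₁ = (2.6615, 0.0417).
Re-evaluating at (2.6615, 0.0417): F = (-2.372279, 2.126839), so ‖F‖₂ = 3.1861.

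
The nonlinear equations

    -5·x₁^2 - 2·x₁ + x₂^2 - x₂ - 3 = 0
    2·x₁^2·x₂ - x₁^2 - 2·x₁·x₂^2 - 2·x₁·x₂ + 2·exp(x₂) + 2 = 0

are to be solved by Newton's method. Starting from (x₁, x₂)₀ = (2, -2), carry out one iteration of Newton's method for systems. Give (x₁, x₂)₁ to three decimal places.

At (2, -2): F = (-21.000, -25.72933).
Jacobian J = [[-10·x₁ - 2, 2·x₂ - 1], [4·x₁·x₂ - 2·x₁ - 2·x₂^2 - 2·x₂, 2·x₁^2 - 4·x₁·x₂ - 2·x₁ + 2·exp(x₂)]].
At the point, J = [[-22.000, -5.000], [-24.000, 20.27067]] (det J = -565.95475).
Solving J·Δ = −F gives Δ = (-0.979, 0.110).
Then the next iterate is (x₁, x₂)₁ = (1.021, -1.890).

(1.021, -1.890)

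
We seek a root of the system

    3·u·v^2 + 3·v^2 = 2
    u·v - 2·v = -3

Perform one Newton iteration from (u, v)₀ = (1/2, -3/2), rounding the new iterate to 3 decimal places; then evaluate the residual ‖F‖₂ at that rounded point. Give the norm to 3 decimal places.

3.604

At (1/2, -3/2): F = (8.125, 5.250).
Jacobian J = [[3·v^2, 6·u·v + 6·v], [v, u - 2]].
At the point, J = [[6.750, -13.500], [-1.500, -1.500]] (det J = -30.375).
Solving J·Δ = −F gives Δ = (1.932, 1.568).
Then the next iterate is (u, v)₁ = (2.432, 0.068).
Re-evaluating at (2.432, 0.068): F = (-1.95239, 3.02938), so ‖F‖₂ = 3.604.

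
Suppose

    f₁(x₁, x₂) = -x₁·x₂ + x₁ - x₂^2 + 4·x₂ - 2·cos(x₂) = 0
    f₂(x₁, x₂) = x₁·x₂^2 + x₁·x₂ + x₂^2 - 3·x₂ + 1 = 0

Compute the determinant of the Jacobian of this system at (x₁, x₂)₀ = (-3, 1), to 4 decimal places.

-13.3659

J = [[-x₂ + 1, -x₁ - 2·x₂ + 2·sin(x₂) + 4], [x₂^2 + x₂, 2·x₁·x₂ + x₁ + 2·x₂ - 3]].
At the point, J = [[0.0000, 6.682942], [2.0000, -10.0000]].
det J = -13.3659.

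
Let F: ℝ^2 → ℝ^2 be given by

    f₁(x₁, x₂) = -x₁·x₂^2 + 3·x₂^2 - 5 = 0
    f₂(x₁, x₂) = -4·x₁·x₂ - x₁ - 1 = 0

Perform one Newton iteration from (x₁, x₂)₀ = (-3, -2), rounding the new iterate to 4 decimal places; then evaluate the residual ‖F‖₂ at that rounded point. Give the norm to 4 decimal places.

5.6620

At (-3, -2): F = (19.0000, -22.0000).
Jacobian J = [[-x₂^2, -2·x₁·x₂ + 6·x₂], [-4·x₂ - 1, -4·x₁]].
At the point, J = [[-4.0000, -24.0000], [7.0000, 12.0000]] (det J = 120.0000).
Solving J·Δ = −F gives Δ = (2.5000, 0.3750).
Then the next iterate is (x₁, x₂)₁ = (-0.5000, -1.6250).
Re-evaluating at (-0.5000, -1.6250): F = (4.242188, -3.7500), so ‖F‖₂ = 5.6620.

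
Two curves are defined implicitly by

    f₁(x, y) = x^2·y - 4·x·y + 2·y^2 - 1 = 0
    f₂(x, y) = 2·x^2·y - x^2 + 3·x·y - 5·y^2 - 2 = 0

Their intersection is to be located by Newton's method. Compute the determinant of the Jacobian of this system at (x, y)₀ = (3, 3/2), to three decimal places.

-13.500

J = [[2·x·y - 4·y, x^2 - 4·x + 4·y], [4·x·y - 2·x + 3·y, 2·x^2 + 3·x - 10·y]].
At the point, J = [[3.000, 3.000], [16.500, 12.000]].
det J = -13.500.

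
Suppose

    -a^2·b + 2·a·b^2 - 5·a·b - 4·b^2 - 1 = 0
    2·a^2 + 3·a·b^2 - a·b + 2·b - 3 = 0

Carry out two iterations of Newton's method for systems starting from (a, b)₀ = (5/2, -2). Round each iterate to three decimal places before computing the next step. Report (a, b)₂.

At (5/2, -2): F = (40.500, 40.500).
Jacobian J = [[-2·a·b + 2·b^2 - 5·b, -a^2 + 4·a·b - 5·a - 8·b], [4·a + 3·b^2 - b, 6·a·b - a + 2]].
At the point, J = [[28.000, -22.750], [24.000, -30.500]] (det J = -308.000).
Solving J·Δ = −F gives Δ = (-1.019, 0.526).
Then the next iterate is (a, b)₁ = (1.481, -1.474).
Round to (1.481, -1.474) and repeat: F = (10.89275, 10.27492), J = [[16.08134, -6.53834], [13.91603, -12.57896]].
Δ = (-0.627, 0.123), so (a, b)₂ = (0.854, -1.351).

(0.854, -1.351)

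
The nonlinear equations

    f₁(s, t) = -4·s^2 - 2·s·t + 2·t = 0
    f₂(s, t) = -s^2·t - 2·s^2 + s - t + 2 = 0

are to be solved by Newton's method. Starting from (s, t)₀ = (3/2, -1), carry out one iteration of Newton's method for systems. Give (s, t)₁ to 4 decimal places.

(0.5738, 0.2623)

At (3/2, -1): F = (-8.0000, 2.2500).
Jacobian J = [[-8·s - 2·t, -2·s + 2], [-2·s·t - 4·s + 1, -s^2 - 1]].
At the point, J = [[-10.0000, -1.0000], [-2.0000, -3.2500]] (det J = 30.5000).
Solving J·Δ = −F gives Δ = (-0.9262, 1.2623).
Then the next iterate is (s, t)₁ = (0.5738, 0.2623).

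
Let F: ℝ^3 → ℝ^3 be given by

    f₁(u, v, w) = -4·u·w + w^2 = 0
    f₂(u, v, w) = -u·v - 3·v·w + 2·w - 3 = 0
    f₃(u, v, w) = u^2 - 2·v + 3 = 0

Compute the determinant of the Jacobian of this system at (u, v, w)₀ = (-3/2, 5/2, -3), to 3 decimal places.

J = [[-4·w, 0, -4·u + 2·w], [-v, -u - 3·w, -3·v + 2], [2·u, -2, 0]].
At the point, J = [[12.000, 0.000, 0.000], [-2.500, 10.500, -5.500], [-3.000, -2.000, 0.000]].
det J = -132.000.

-132.000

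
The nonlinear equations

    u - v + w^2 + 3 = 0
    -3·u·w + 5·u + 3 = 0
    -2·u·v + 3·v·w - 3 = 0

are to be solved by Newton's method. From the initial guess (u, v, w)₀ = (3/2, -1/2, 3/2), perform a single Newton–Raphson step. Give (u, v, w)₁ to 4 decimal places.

(-1.8971, 4.7206, 1.9559)

At (3/2, -1/2, 3/2): F = (7.2500, 3.7500, -3.7500).
Jacobian J = [[1, -1, 2·w], [-3·w + 5, 0, -3·u], [-2·v, -2·u + 3·w, 3·v]].
At the point, J = [[1.0000, -1.0000, 3.0000], [0.5000, 0.0000, -4.5000], [1.0000, 1.5000, -1.5000]] (det J = 12.7500).
Solving J·Δ = −F gives Δ = (-3.3971, 5.2206, 0.4559).
Then the next iterate is (u, v, w)₁ = (-1.8971, 4.7206, 1.9559).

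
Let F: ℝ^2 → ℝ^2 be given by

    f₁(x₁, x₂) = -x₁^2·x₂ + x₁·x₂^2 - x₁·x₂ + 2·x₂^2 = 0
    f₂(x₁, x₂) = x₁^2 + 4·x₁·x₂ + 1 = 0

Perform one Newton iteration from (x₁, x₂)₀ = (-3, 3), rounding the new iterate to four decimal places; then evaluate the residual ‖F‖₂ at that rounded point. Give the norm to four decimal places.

5.6499

At (-3, 3): F = (-27.0000, -26.0000).
Jacobian J = [[-2·x₁·x₂ + x₂^2 - x₂, -x₁^2 + 2·x₁·x₂ - x₁ + 4·x₂], [2·x₁ + 4·x₂, 4·x₁]].
At the point, J = [[24.0000, -12.0000], [6.0000, -12.0000]] (det J = -216.0000).
Solving J·Δ = −F gives Δ = (0.0556, -2.1389).
Then the next iterate is (x₁, x₂)₁ = (-2.9444, 0.8611).
Re-evaluating at (-2.9444, 0.8611): F = (-5.630142, -0.4722), so ‖F‖₂ = 5.6499.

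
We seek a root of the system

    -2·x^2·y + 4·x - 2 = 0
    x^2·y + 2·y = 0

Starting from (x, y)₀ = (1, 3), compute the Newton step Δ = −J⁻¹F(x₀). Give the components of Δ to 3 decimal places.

At (1, 3): F = (-4.000, 9.000).
Jacobian J = [[-4·x·y + 4, -2·x^2], [2·x·y, x^2 + 2]].
At the point, J = [[-8.000, -2.000], [6.000, 3.000]] (det J = -12.000).
Solving J·Δ = −F gives Δ = (0.500, -4.000).

(0.500, -4.000)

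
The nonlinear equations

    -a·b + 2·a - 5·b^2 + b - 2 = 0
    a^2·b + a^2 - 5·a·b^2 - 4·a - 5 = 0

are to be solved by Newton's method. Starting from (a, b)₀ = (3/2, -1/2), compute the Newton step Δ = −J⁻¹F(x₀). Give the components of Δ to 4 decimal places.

(-1.2818, 0.7121)

At (3/2, -1/2): F = (0.0000, -11.7500).
Jacobian J = [[-b + 2, -a - 10·b + 1], [2·a·b + 2·a - 5·b^2 - 4, a^2 - 10·a·b]].
At the point, J = [[2.5000, 4.5000], [-3.7500, 9.7500]] (det J = 41.2500).
Solving J·Δ = −F gives Δ = (-1.2818, 0.7121).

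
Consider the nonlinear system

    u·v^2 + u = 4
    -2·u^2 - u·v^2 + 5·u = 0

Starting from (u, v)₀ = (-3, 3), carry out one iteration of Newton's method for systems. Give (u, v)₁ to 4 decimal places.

At (-3, 3): F = (-34.0000, -6.0000).
Jacobian J = [[v^2 + 1, 2·u·v], [-4·u - v^2 + 5, -2·u·v]].
At the point, J = [[10.0000, -18.0000], [8.0000, 18.0000]] (det J = 324.0000).
Solving J·Δ = −F gives Δ = (2.2222, -0.6543).
Then the next iterate is (u, v)₁ = (-0.7778, 2.3457).

(-0.7778, 2.3457)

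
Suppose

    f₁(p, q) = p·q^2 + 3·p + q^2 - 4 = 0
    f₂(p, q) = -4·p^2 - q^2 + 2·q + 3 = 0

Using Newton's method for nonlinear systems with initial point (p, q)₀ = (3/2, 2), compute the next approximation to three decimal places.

At (3/2, 2): F = (10.500, -6.000).
Jacobian J = [[q^2 + 3, 2·p·q + 2·q], [-8·p, -2·q + 2]].
At the point, J = [[7.000, 10.000], [-12.000, -2.000]] (det J = 106.000).
Solving J·Δ = −F gives Δ = (-0.368, -0.792).
Then the next iterate is (p, q)₁ = (1.132, 1.208).

(1.132, 1.208)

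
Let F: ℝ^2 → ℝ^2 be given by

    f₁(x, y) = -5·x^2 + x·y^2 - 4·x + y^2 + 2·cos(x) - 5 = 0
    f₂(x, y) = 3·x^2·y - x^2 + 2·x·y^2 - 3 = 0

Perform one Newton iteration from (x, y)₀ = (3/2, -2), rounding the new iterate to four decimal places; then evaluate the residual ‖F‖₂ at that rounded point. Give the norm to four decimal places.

At (3/2, -2): F = (-12.108526, -6.7500).
Jacobian J = [[-10·x + y^2 - 2·sin(x) - 4, 2·x·y + 2·y], [6·x·y - 2·x + 2·y^2, 3·x^2 + 4·x·y]].
At the point, J = [[-16.994990, -10.0000], [-13.0000, -5.2500]] (det J = -40.776303).
Solving J·Δ = −F gives Δ = (-0.0964, -1.0470).
Then the next iterate is (x, y)₁ = (1.4036, -3.0470).
Re-evaluating at (1.4036, -3.0470): F = (2.183497, 3.083919), so ‖F‖₂ = 3.7787.

3.7787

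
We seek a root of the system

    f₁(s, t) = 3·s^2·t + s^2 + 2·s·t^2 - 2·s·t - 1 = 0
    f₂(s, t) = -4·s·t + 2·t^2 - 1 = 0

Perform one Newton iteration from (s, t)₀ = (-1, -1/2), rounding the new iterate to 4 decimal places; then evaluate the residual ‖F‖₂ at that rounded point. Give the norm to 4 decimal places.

At (-1, -1/2): F = (-3.0000, -2.5000).
Jacobian J = [[6·s·t + 2·s + 2·t^2 - 2·t, 3·s^2 + 4·s·t - 2·s], [-4·t, -4·s + 4·t]].
At the point, J = [[2.5000, 7.0000], [2.0000, 2.0000]] (det J = -9.0000).
Solving J·Δ = −F gives Δ = (1.2778, -0.0278).
Then the next iterate is (s, t)₁ = (0.2778, -0.5278).
Re-evaluating at (0.2778, -0.5278): F = (-0.597002, 0.143637), so ‖F‖₂ = 0.6140.

0.6140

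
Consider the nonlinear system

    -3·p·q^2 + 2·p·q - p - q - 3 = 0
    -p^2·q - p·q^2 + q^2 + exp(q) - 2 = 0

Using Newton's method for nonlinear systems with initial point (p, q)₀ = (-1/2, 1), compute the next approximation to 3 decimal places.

(-2.180, 0.640)

At (-1/2, 1): F = (-3.000, 1.96828).
Jacobian J = [[-3·q^2 + 2·q - 1, -6·p·q + 2·p - 1], [-2·p·q - q^2, -p^2 - 2·p·q + 2·q + exp(q)]].
At the point, J = [[-2.000, 1.000], [0.000, 5.46828]] (det J = -10.93656).
Solving J·Δ = −F gives Δ = (-1.680, -0.360).
Then the next iterate is (p, q)₁ = (-2.180, 0.640).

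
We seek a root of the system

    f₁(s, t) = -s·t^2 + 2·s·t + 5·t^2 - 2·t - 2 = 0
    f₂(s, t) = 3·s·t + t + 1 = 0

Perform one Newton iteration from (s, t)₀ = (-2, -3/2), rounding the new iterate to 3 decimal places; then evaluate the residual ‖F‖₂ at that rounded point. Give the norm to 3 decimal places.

6.221

At (-2, -3/2): F = (22.750, 8.500).
Jacobian J = [[-t^2 + 2·t, -2·s·t + 2·s + 10·t - 2], [3·t, 3·s + 1]].
At the point, J = [[-5.250, -27.000], [-4.500, -5.000]] (det J = -95.250).
Solving J·Δ = −F gives Δ = (1.215, 0.606).
Then the next iterate is (s, t)₁ = (-0.785, -0.894).
Re-evaluating at (-0.785, -0.894): F = (5.81516, 2.21137), so ‖F‖₂ = 6.221.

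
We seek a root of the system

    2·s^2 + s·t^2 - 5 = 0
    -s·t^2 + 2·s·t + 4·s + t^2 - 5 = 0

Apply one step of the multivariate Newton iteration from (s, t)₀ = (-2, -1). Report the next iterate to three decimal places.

At (-2, -1): F = (1.000, -6.000).
Jacobian J = [[4·s + t^2, 2·s·t], [-t^2 + 2·t + 4, -2·s·t + 2·s + 2·t]].
At the point, J = [[-7.000, 4.000], [1.000, -10.000]] (det J = 66.000).
Solving J·Δ = −F gives Δ = (-0.212, -0.621).
Then the next iterate is (s, t)₁ = (-2.212, -1.621).

(-2.212, -1.621)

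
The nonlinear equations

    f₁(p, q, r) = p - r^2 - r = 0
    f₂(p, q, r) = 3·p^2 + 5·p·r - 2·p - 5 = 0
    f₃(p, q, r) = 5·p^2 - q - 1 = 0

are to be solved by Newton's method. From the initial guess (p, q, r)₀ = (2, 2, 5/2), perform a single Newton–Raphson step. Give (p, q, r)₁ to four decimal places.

(1.3069, 5.1379, 1.2595)

At (2, 2, 5/2): F = (-6.7500, 28.0000, 17.0000).
Jacobian J = [[1, 0, -2·r - 1], [6·p + 5·r - 2, 0, 5·p], [10·p, -1, 0]].
At the point, J = [[1.0000, 0.0000, -6.0000], [22.5000, 0.0000, 10.0000], [20.0000, -1.0000, 0.0000]] (det J = 145.0000).
Solving J·Δ = −F gives Δ = (-0.6931, 3.1379, -1.2405).
Then the next iterate is (p, q, r)₁ = (1.3069, 5.1379, 1.2595).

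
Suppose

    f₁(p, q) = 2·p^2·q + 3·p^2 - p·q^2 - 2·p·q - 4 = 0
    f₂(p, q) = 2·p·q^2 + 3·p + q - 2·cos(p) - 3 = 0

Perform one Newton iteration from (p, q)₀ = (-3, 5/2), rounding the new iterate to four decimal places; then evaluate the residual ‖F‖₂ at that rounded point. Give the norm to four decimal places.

At (-3, 5/2): F = (101.7500, -45.020015).
Jacobian J = [[4·p·q + 6·p - q^2 - 2·q, 2·p^2 - 2·p·q - 2·p], [2·q^2 + 2·sin(p) + 3, 4·p·q + 1]].
At the point, J = [[-59.2500, 39.0000], [15.217760, -29.0000]] (det J = 1124.757361).
Solving J·Δ = −F gives Δ = (1.0624, -0.9949).
Then the next iterate is (p, q)₁ = (-1.9376, 1.5051).
Re-evaluating at (-1.9376, 1.5051): F = (28.785916, -15.369024), so ‖F‖₂ = 32.6318.

32.6318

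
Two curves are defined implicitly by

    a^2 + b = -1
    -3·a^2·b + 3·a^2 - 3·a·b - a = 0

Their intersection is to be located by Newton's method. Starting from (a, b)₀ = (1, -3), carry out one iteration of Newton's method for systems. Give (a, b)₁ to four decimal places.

(0.6818, -1.3636)

At (1, -3): F = (-1.0000, 20.0000).
Jacobian J = [[2·a, 1], [-6·a·b + 6·a - 3·b - 1, -3·a^2 - 3·a]].
At the point, J = [[2.0000, 1.0000], [32.0000, -6.0000]] (det J = -44.0000).
Solving J·Δ = −F gives Δ = (-0.3182, 1.6364).
Then the next iterate is (a, b)₁ = (0.6818, -1.3636).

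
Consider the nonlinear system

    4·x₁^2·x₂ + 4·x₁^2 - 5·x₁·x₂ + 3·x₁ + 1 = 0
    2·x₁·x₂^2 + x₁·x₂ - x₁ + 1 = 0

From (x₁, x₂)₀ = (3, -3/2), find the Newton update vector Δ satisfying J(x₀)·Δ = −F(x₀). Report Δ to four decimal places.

At (3, -3/2): F = (14.5000, 7.0000).
Jacobian J = [[8·x₁·x₂ + 8·x₁ - 5·x₂ + 3, 4·x₁^2 - 5·x₁], [2·x₂^2 + x₂ - 1, 4·x₁·x₂ + x₁]].
At the point, J = [[-1.5000, 21.0000], [2.0000, -15.0000]] (det J = -19.5000).
Solving J·Δ = −F gives Δ = (-18.6923, -2.0256).

(-18.6923, -2.0256)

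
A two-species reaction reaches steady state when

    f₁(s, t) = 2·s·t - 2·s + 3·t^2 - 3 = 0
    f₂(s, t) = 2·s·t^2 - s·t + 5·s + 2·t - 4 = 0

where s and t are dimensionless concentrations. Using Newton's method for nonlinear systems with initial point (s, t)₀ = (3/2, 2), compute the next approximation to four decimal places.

At (3/2, 2): F = (12.0000, 16.5000).
Jacobian J = [[2·t - 2, 2·s + 6·t], [2·t^2 - t + 5, 4·s·t - s + 2]].
At the point, J = [[2.0000, 15.0000], [11.0000, 12.5000]] (det J = -140.0000).
Solving J·Δ = −F gives Δ = (-0.6964, -0.7071).
Then the next iterate is (s, t)₁ = (0.8036, 1.2929).

(0.8036, 1.2929)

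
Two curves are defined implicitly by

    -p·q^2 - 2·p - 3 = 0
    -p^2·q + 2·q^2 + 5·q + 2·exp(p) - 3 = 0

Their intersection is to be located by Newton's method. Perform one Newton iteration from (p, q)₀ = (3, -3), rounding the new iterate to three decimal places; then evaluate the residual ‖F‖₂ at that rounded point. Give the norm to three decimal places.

24.181

At (3, -3): F = (-36.000, 67.17107).
Jacobian J = [[-q^2 - 2, -2·p·q], [-2·p·q + 2·exp(p), -p^2 + 4·q + 5]].
At the point, J = [[-11.000, 18.000], [58.17107, -16.000]] (det J = -871.07933).
Solving J·Δ = −F gives Δ = (-0.727, 1.556).
Then the next iterate is (p, q)₁ = (2.273, -1.444).
Re-evaluating at (2.273, -1.444): F = (-12.28551, 20.82771), so ‖F‖₂ = 24.181.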